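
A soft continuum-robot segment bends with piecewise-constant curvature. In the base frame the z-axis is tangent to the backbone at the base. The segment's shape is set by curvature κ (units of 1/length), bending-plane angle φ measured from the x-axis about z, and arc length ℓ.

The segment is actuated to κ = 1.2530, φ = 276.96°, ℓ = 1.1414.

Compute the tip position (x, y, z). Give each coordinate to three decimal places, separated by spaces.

θ = κ·ℓ = 1.2530 × 1.1414 = 1.43017 rad
ρ = (1 − cos θ)/κ = (1 − 0.14016)/1.2530 = 0.68623
z = sin θ / κ = 0.99013/1.2530 = 0.79021
x = ρ cos φ = 0.68623 × cos(276.96°) = 0.08315
y = ρ sin φ = 0.68623 × sin(276.96°) = -0.68117

0.083 -0.681 0.790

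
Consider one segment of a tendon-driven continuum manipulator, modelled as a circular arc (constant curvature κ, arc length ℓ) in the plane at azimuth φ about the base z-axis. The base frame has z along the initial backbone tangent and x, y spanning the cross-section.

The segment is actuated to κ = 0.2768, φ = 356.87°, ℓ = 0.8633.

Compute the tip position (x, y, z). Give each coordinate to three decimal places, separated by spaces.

θ = κ·ℓ = 0.2768 × 0.8633 = 0.23896 rad
ρ = (1 − cos θ)/κ = (1 − 0.97158)/0.2768 = 0.10266
z = sin θ / κ = 0.23669/0.2768 = 0.85511
x = ρ cos φ = 0.10266 × cos(356.87°) = 0.10250
y = ρ sin φ = 0.10266 × sin(356.87°) = -0.00561

0.103 -0.006 0.855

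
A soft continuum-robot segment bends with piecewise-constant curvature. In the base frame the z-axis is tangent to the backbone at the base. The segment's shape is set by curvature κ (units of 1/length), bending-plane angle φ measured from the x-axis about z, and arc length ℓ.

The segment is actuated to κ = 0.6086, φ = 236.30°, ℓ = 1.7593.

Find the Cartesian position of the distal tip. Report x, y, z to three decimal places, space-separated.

θ = κ·ℓ = 0.6086 × 1.7593 = 1.07071 rad
ρ = (1 − cos θ)/κ = (1 − 0.47950)/0.6086 = 0.85524
z = sin θ / κ = 0.87754/0.6086 = 1.44190
x = ρ cos φ = 0.85524 × cos(236.30°) = -0.47452
y = ρ sin φ = 0.85524 × sin(236.30°) = -0.71152

-0.475 -0.712 1.442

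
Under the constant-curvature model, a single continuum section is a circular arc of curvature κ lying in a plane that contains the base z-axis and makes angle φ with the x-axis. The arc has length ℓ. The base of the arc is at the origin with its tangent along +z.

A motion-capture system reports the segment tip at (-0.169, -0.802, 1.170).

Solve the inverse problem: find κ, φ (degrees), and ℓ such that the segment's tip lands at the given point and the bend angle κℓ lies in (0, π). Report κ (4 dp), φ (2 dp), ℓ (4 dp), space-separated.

0.8033 258.10 1.5215

ρ = √(x²+y²) = √(-0.169² + -0.802²) = 0.81961
φ = atan2(y, x) mod 360° = atan2(-0.802, -0.169) = 258.1005°
|p|² = ρ² + z² = 0.81961² + 1.170² = 2.04066
κ = 2ρ / |p|² = 2×0.81961 / 2.04066 = 0.80328
θ = 2·atan2(ρ, z) = 2·atan2(0.81961, 1.170) = 1.22215 rad
ℓ = θ/κ = 1.22215/0.80328 = 1.52146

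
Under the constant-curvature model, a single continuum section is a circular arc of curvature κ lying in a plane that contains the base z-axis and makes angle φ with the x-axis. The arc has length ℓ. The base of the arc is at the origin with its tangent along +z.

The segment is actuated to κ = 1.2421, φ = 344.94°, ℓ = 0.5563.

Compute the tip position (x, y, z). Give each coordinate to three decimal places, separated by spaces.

0.178 -0.048 0.513

θ = κ·ℓ = 1.2421 × 0.5563 = 0.69098 rad
ρ = (1 − cos θ)/κ = (1 − 0.77062)/1.2421 = 0.18467
z = sin θ / κ = 0.63729/1.2421 = 0.51308
x = ρ cos φ = 0.18467 × cos(344.94°) = 0.17833
y = ρ sin φ = 0.18467 × sin(344.94°) = -0.04798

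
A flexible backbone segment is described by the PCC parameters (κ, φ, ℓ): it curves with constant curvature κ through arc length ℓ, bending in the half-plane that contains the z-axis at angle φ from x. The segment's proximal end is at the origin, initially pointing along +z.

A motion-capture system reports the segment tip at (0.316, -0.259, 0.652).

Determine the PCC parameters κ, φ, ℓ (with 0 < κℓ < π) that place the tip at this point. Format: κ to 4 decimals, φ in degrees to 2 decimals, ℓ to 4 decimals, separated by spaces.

1.3802 320.66 0.8111

ρ = √(x²+y²) = √(0.316² + -0.259²) = 0.40858
φ = atan2(y, x) mod 360° = atan2(-0.259, 0.316) = 320.6613°
|p|² = ρ² + z² = 0.40858² + 0.652² = 0.59204
κ = 2ρ / |p|² = 2×0.40858 / 0.59204 = 1.38024
θ = 2·atan2(ρ, z) = 2·atan2(0.40858, 0.652) = 1.11958 rad
ℓ = θ/κ = 1.11958/1.38024 = 0.81115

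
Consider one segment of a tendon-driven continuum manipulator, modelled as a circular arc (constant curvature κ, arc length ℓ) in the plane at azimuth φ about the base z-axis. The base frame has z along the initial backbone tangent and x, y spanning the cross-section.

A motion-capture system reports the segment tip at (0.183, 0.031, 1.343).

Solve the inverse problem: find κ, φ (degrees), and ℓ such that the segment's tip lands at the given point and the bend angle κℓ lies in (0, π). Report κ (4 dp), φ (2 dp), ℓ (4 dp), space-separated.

0.2020 9.61 1.3600

ρ = √(x²+y²) = √(0.183² + 0.031²) = 0.18561
φ = atan2(y, x) mod 360° = atan2(0.031, 0.183) = 9.6146°
|p|² = ρ² + z² = 0.18561² + 1.343² = 1.83810
κ = 2ρ / |p|² = 2×0.18561 / 1.83810 = 0.20196
θ = 2·atan2(ρ, z) = 2·atan2(0.18561, 1.343) = 0.27467 rad
ℓ = θ/κ = 0.27467/0.20196 = 1.36004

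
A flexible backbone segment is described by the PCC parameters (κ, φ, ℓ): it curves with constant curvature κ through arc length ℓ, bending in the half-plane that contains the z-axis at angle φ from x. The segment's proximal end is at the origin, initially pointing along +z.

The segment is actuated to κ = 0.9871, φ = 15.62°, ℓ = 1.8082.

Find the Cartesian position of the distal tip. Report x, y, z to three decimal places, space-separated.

θ = κ·ℓ = 0.9871 × 1.8082 = 1.78487 rad
ρ = (1 − cos θ)/κ = (1 − -0.21245)/0.9871 = 1.22829
z = sin θ / κ = 0.97717/0.9871 = 0.98994
x = ρ cos φ = 1.22829 × cos(15.62°) = 1.18293
y = ρ sin φ = 1.22829 × sin(15.62°) = 0.33072

1.183 0.331 0.990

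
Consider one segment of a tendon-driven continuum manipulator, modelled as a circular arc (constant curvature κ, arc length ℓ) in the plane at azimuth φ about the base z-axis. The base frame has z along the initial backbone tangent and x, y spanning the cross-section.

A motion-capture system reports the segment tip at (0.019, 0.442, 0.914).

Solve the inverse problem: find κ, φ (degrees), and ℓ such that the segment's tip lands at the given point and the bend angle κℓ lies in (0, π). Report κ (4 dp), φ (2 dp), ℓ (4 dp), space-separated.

0.8581 87.54 1.0507

ρ = √(x²+y²) = √(0.019² + 0.442²) = 0.44241
φ = atan2(y, x) mod 360° = atan2(0.442, 0.019) = 87.5386°
|p|² = ρ² + z² = 0.44241² + 0.914² = 1.03112
κ = 2ρ / |p|² = 2×0.44241 / 1.03112 = 0.85811
θ = 2·atan2(ρ, z) = 2·atan2(0.44241, 0.914) = 0.90159 rad
ℓ = θ/κ = 0.90159/0.85811 = 1.05067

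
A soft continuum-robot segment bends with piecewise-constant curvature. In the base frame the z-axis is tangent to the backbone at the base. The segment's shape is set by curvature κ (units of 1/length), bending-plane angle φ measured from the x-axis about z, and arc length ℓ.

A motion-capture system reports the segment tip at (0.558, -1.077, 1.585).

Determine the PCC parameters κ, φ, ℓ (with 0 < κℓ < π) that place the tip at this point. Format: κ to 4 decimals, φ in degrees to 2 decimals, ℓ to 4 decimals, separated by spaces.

0.6090 297.39 2.1452

ρ = √(x²+y²) = √(0.558² + -1.077²) = 1.21297
φ = atan2(y, x) mod 360° = atan2(-1.077, 0.558) = 297.3889°
|p|² = ρ² + z² = 1.21297² + 1.585² = 3.98352
κ = 2ρ / |p|² = 2×1.21297 / 3.98352 = 0.60899
θ = 2·atan2(ρ, z) = 2·atan2(1.21297, 1.585) = 1.30642 rad
ℓ = θ/κ = 1.30642/0.60899 = 2.14521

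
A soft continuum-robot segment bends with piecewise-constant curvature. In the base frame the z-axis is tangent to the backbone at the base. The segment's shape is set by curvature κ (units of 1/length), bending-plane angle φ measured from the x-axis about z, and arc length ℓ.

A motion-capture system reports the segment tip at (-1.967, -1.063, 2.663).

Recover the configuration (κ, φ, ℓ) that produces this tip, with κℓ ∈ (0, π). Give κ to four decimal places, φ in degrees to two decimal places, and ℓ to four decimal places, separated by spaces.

ρ = √(x²+y²) = √(-1.967² + -1.063²) = 2.23586
φ = atan2(y, x) mod 360° = atan2(-1.063, -1.967) = 208.3875°
|p|² = ρ² + z² = 2.23586² + 2.663² = 12.09063
κ = 2ρ / |p|² = 2×2.23586 / 12.09063 = 0.36985
θ = 2·atan2(ρ, z) = 2·atan2(2.23586, 2.663) = 1.39685 rad
ℓ = θ/κ = 1.39685/0.36985 = 3.77681

0.3698 208.39 3.7768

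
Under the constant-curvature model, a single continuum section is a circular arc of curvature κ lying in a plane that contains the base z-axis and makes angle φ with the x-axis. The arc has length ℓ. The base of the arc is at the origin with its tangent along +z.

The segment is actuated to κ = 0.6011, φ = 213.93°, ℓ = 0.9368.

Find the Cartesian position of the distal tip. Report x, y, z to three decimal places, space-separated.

θ = κ·ℓ = 0.6011 × 0.9368 = 0.56311 rad
ρ = (1 − cos θ)/κ = (1 − 0.84560)/0.6011 = 0.25686
z = sin θ / κ = 0.53382/0.6011 = 0.88807
x = ρ cos φ = 0.25686 × cos(213.93°) = -0.21313
y = ρ sin φ = 0.25686 × sin(213.93°) = -0.14338

-0.213 -0.143 0.888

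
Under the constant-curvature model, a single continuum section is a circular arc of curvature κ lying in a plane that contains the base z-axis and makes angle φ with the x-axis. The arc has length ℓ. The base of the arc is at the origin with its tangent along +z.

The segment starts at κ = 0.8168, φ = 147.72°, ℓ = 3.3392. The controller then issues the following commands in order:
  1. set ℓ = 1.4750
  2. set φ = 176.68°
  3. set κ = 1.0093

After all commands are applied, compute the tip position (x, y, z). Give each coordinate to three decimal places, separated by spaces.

-0.908 0.053 0.987

initial: κ=0.8168, φ=147.72°, ℓ=3.3392
cmd 1: set ℓ=1.4750 → (κ,φ,ℓ)=(0.8168,147.72°,1.4750) → tip=(-0.6646,0.4198,1.1432)
cmd 2: set φ=176.68° → (κ,φ,ℓ)=(0.8168,176.68°,1.4750) → tip=(-0.7848,0.0455,1.1432)
cmd 3: set κ=1.0093 → (κ,φ,ℓ)=(1.0093,176.68°,1.4750) → tip=(-0.9080,0.0527,0.9875)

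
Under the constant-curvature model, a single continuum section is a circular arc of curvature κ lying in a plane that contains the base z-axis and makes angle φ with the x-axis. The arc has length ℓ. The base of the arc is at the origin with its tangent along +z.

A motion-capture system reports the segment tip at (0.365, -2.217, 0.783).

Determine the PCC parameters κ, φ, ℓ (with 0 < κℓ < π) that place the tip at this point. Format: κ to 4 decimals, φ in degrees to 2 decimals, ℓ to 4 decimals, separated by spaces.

ρ = √(x²+y²) = √(0.365² + -2.217²) = 2.24685
φ = atan2(y, x) mod 360° = atan2(-2.217, 0.365) = 279.3491°
|p|² = ρ² + z² = 2.24685² + 0.783² = 5.66140
κ = 2ρ / |p|² = 2×2.24685 / 5.66140 = 0.79374
θ = 2·atan2(ρ, z) = 2·atan2(2.24685, 0.783) = 2.47094 rad
ℓ = θ/κ = 2.47094/0.79374 = 3.11302

0.7937 279.35 3.1130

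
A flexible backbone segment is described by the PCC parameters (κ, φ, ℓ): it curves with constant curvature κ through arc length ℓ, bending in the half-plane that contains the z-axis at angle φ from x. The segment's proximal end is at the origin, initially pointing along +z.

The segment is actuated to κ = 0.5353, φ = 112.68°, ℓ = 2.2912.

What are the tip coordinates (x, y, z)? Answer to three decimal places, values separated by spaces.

θ = κ·ℓ = 0.5353 × 2.2912 = 1.22648 rad
ρ = (1 − cos θ)/κ = (1 − 0.33755)/0.5353 = 1.23752
z = sin θ / κ = 0.94131/0.5353 = 1.75846
x = ρ cos φ = 1.23752 × cos(112.68°) = -0.47717
y = ρ sin φ = 1.23752 × sin(112.68°) = 1.14183

-0.477 1.142 1.758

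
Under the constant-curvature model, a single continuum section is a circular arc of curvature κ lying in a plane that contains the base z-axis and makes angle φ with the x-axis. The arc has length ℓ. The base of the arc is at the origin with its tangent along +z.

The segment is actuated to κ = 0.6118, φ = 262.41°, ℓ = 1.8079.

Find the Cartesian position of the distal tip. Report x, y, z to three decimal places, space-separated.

θ = κ·ℓ = 0.6118 × 1.8079 = 1.10607 rad
ρ = (1 − cos θ)/κ = (1 − 0.44818)/0.6118 = 0.90197
z = sin θ / κ = 0.89395/0.6118 = 1.46117
x = ρ cos φ = 0.90197 × cos(262.41°) = -0.11914
y = ρ sin φ = 0.90197 × sin(262.41°) = -0.89407

-0.119 -0.894 1.461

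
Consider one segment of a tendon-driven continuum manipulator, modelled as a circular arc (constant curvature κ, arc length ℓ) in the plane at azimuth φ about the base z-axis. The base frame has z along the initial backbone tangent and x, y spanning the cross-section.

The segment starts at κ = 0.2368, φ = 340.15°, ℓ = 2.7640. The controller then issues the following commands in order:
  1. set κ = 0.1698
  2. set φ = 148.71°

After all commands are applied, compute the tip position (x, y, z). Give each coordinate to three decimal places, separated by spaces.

initial: κ=0.2368, φ=340.15°, ℓ=2.7640
cmd 1: set κ=0.1698 → (κ,φ,ℓ)=(0.1698,340.15°,2.7640) → tip=(0.5990,-0.2162,2.6636)
cmd 2: set φ=148.71° → (κ,φ,ℓ)=(0.1698,148.71°,2.7640) → tip=(-0.5442,0.3307,2.6636)

-0.544 0.331 2.664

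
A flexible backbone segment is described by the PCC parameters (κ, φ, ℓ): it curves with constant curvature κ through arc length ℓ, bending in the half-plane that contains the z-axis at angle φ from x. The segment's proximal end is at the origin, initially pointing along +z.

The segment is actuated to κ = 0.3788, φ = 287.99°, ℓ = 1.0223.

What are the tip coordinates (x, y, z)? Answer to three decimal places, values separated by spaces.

θ = κ·ℓ = 0.3788 × 1.0223 = 0.38725 rad
ρ = (1 − cos θ)/κ = (1 − 0.92595)/0.3788 = 0.19548
z = sin θ / κ = 0.37764/0.3788 = 0.99694
x = ρ cos φ = 0.19548 × cos(287.99°) = 0.06037
y = ρ sin φ = 0.19548 × sin(287.99°) = -0.18592

0.060 -0.186 0.997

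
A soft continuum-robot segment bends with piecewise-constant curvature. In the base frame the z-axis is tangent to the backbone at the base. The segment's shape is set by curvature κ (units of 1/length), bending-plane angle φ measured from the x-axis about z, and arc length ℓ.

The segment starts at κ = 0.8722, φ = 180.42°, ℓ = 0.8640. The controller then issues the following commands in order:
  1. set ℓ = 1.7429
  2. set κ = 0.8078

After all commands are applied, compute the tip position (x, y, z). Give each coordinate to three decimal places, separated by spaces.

initial: κ=0.8722, φ=180.42°, ℓ=0.8640
cmd 1: set ℓ=1.7429 → (κ,φ,ℓ)=(0.8722,180.42°,1.7429) → tip=(-1.0885,-0.0080,1.1451)
cmd 2: set κ=0.8078 → (κ,φ,ℓ)=(0.8078,180.42°,1.7429) → tip=(-1.0372,-0.0076,1.2215)

-1.037 -0.008 1.222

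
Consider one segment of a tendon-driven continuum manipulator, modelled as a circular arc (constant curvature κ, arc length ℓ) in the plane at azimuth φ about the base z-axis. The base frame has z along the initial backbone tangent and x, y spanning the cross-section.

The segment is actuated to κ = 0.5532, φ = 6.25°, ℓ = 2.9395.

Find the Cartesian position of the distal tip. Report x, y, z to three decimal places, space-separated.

θ = κ·ℓ = 0.5532 × 2.9395 = 1.62613 rad
ρ = (1 − cos θ)/κ = (1 − -0.05531)/0.5532 = 1.90764
z = sin θ / κ = 0.99847/0.5532 = 1.80490
x = ρ cos φ = 1.90764 × cos(6.25°) = 1.89630
y = ρ sin φ = 1.90764 × sin(6.25°) = 0.20768

1.896 0.208 1.805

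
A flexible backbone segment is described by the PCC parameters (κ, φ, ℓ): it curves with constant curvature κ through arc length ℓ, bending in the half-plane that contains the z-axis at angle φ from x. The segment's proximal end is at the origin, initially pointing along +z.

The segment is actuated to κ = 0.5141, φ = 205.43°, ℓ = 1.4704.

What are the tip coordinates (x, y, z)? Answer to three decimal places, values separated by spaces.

-0.478 -0.227 1.334

θ = κ·ℓ = 0.5141 × 1.4704 = 0.75593 rad
ρ = (1 − cos θ)/κ = (1 − 0.72763)/0.5141 = 0.52980
z = sin θ / κ = 0.68597/0.5141 = 1.33431
x = ρ cos φ = 0.52980 × cos(205.43°) = -0.47846
y = ρ sin φ = 0.52980 × sin(205.43°) = -0.22750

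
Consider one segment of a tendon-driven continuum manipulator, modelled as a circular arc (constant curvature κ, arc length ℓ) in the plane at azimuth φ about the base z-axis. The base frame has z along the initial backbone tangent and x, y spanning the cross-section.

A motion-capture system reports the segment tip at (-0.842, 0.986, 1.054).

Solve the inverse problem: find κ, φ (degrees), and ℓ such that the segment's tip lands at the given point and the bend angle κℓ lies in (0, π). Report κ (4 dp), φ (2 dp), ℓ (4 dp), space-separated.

0.9288 130.50 1.9127

ρ = √(x²+y²) = √(-0.842² + 0.986²) = 1.29660
φ = atan2(y, x) mod 360° = atan2(0.986, -0.842) = 130.4958°
|p|² = ρ² + z² = 1.29660² + 1.054² = 2.79208
κ = 2ρ / |p|² = 2×1.29660 / 2.79208 = 0.92877
θ = 2·atan2(ρ, z) = 2·atan2(1.29660, 1.054) = 1.77648 rad
ℓ = θ/κ = 1.77648/0.92877 = 1.91273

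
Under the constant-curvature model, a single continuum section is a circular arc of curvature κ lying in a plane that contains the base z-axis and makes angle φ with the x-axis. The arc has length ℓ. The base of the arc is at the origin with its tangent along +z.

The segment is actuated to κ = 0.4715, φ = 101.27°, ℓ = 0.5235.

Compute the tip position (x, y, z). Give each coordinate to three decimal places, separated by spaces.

-0.013 0.063 0.518

θ = κ·ℓ = 0.4715 × 0.5235 = 0.24683 rad
ρ = (1 − cos θ)/κ = (1 − 0.96969)/0.4715 = 0.06428
z = sin θ / κ = 0.24433/0.4715 = 0.51820
x = ρ cos φ = 0.06428 × cos(101.27°) = -0.01256
y = ρ sin φ = 0.06428 × sin(101.27°) = 0.06304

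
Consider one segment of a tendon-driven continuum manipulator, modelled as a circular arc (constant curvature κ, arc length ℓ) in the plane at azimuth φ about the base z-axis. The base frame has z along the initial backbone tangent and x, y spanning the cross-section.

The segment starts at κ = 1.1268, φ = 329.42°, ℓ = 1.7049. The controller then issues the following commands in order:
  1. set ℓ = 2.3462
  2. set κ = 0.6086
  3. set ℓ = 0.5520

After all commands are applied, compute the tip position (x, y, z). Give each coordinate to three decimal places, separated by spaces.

initial: κ=1.1268, φ=329.42°, ℓ=1.7049
cmd 1: set ℓ=2.3462 → (κ,φ,ℓ)=(1.1268,329.42°,2.3462) → tip=(1.4353,-0.8482,0.4238)
cmd 2: set κ=0.6086 → (κ,φ,ℓ)=(0.6086,329.42°,2.3462) → tip=(1.2131,-0.7169,1.6264)
cmd 3: set ℓ=0.5520 → (κ,φ,ℓ)=(0.6086,329.42°,0.5520) → tip=(0.0791,-0.0467,0.5417)

0.079 -0.047 0.542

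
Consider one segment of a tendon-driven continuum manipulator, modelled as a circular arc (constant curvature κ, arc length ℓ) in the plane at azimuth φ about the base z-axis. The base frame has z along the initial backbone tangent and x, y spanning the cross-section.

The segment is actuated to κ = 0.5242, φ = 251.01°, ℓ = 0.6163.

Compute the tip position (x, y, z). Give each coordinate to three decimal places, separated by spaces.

-0.032 -0.093 0.606

θ = κ·ℓ = 0.5242 × 0.6163 = 0.32306 rad
ρ = (1 − cos θ)/κ = (1 − 0.94827)/0.5242 = 0.09869
z = sin θ / κ = 0.31747/0.5242 = 0.60564
x = ρ cos φ = 0.09869 × cos(251.01°) = -0.03211
y = ρ sin φ = 0.09869 × sin(251.01°) = -0.09332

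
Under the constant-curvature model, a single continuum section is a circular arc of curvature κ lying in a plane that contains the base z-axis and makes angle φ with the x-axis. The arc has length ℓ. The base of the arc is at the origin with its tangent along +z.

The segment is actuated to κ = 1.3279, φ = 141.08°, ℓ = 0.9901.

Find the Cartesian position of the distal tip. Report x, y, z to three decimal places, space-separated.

-0.438 0.353 0.729

θ = κ·ℓ = 1.3279 × 0.9901 = 1.31475 rad
ρ = (1 − cos θ)/κ = (1 − 0.25325)/1.3279 = 0.56235
z = sin θ / κ = 0.96740/1.3279 = 0.72852
x = ρ cos φ = 0.56235 × cos(141.08°) = -0.43752
y = ρ sin φ = 0.56235 × sin(141.08°) = 0.35329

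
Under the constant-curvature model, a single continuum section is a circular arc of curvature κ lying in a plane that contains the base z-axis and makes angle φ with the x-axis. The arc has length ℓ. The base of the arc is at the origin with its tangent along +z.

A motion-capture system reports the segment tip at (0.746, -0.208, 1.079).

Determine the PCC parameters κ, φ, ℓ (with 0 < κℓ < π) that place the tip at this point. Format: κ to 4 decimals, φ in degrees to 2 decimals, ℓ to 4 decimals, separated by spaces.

ρ = √(x²+y²) = √(0.746² + -0.208²) = 0.77445
φ = atan2(y, x) mod 360° = atan2(-0.208, 0.746) = 344.4204°
|p|² = ρ² + z² = 0.77445² + 1.079² = 1.76402
κ = 2ρ / |p|² = 2×0.77445 / 1.76402 = 0.87806
θ = 2·atan2(ρ, z) = 2·atan2(0.77445, 1.079) = 1.24508 rad
ℓ = θ/κ = 1.24508/0.87806 = 1.41800

0.8781 344.42 1.4180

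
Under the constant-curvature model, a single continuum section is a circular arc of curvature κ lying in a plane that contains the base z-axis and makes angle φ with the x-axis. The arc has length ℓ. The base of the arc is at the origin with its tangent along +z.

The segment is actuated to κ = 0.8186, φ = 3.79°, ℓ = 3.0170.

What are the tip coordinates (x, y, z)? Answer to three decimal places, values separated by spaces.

θ = κ·ℓ = 0.8186 × 3.0170 = 2.46972 rad
ρ = (1 − cos θ)/κ = (1 − -0.78266)/0.8186 = 2.17769
z = sin θ / κ = 0.62246/0.8186 = 0.76039
x = ρ cos φ = 2.17769 × cos(3.79°) = 2.17292
y = ρ sin φ = 2.17769 × sin(3.79°) = 0.14394

2.173 0.144 0.760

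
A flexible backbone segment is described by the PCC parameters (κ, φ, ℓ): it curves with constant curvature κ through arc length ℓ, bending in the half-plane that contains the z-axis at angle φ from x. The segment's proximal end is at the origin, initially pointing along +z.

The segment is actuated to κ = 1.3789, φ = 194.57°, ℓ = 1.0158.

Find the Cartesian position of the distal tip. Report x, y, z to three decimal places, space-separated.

θ = κ·ℓ = 1.3789 × 1.0158 = 1.40069 rad
ρ = (1 − cos θ)/κ = (1 − 0.16929)/1.3789 = 0.60244
z = sin θ / κ = 0.98557/1.3789 = 0.71475
x = ρ cos φ = 0.60244 × cos(194.57°) = -0.58307
y = ρ sin φ = 0.60244 × sin(194.57°) = -0.15155

-0.583 -0.152 0.715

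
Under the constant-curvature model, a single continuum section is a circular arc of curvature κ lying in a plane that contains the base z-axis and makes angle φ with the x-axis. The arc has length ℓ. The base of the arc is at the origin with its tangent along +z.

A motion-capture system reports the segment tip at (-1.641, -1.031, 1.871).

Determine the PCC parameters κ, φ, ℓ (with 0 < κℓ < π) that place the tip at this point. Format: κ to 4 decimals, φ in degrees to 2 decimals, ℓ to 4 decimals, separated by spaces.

0.5341 212.14 3.0066

ρ = √(x²+y²) = √(-1.641² + -1.031²) = 1.93800
φ = atan2(y, x) mod 360° = atan2(-1.031, -1.641) = 212.1401°
|p|² = ρ² + z² = 1.93800² + 1.871² = 7.25648
κ = 2ρ / |p|² = 2×1.93800 / 7.25648 = 0.53414
θ = 2·atan2(ρ, z) = 2·atan2(1.93800, 1.871) = 1.60597 rad
ℓ = θ/κ = 1.60597/0.53414 = 3.00663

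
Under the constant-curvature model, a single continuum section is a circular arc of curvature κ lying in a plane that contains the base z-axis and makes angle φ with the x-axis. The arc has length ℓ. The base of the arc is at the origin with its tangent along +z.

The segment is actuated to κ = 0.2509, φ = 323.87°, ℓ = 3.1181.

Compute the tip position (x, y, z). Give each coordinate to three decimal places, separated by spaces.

θ = κ·ℓ = 0.2509 × 3.1181 = 0.78233 rad
ρ = (1 − cos θ)/κ = (1 − 0.70927)/0.2509 = 1.15874
z = sin θ / κ = 0.70493/0.2509 = 2.80962
x = ρ cos φ = 1.15874 × cos(323.87°) = 0.93589
y = ρ sin φ = 1.15874 × sin(323.87°) = -0.68322

0.936 -0.683 2.810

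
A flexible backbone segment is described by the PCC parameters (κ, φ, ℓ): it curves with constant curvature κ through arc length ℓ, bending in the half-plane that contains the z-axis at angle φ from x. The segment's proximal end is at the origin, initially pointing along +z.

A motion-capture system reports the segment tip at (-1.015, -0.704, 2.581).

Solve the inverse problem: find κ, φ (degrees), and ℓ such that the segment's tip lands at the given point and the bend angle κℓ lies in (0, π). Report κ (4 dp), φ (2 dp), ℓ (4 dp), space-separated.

0.3017 214.75 2.9586

ρ = √(x²+y²) = √(-1.015² + -0.704²) = 1.23525
φ = atan2(y, x) mod 360° = atan2(-0.704, -1.015) = 214.7450°
|p|² = ρ² + z² = 1.23525² + 2.581² = 8.18740
κ = 2ρ / |p|² = 2×1.23525 / 8.18740 = 0.30174
θ = 2·atan2(ρ, z) = 2·atan2(1.23525, 2.581) = 0.89275 rad
ℓ = θ/κ = 0.89275/0.30174 = 2.95864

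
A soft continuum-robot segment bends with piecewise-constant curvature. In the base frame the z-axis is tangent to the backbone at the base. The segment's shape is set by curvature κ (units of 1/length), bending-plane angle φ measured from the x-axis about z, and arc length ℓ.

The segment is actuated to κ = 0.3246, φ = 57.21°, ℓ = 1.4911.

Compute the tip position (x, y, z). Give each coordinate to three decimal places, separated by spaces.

0.192 0.297 1.434

θ = κ·ℓ = 0.3246 × 1.4911 = 0.48401 rad
ρ = (1 − cos θ)/κ = (1 − 0.88514)/0.3246 = 0.35386
z = sin θ / κ = 0.46533/0.3246 = 1.43356
x = ρ cos φ = 0.35386 × cos(57.21°) = 0.19164
y = ρ sin φ = 0.35386 × sin(57.21°) = 0.29748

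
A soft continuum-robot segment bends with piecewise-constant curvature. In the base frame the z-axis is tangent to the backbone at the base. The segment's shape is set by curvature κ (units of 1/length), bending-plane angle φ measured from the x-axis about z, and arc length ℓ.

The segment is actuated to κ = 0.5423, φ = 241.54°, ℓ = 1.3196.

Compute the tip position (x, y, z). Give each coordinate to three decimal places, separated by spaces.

-0.216 -0.398 1.210

θ = κ·ℓ = 0.5423 × 1.3196 = 0.71562 rad
ρ = (1 − cos θ)/κ = (1 − 0.75469)/0.5423 = 0.45236
z = sin θ / κ = 0.65608/0.5423 = 1.20982
x = ρ cos φ = 0.45236 × cos(241.54°) = -0.21557
y = ρ sin φ = 0.45236 × sin(241.54°) = -0.39769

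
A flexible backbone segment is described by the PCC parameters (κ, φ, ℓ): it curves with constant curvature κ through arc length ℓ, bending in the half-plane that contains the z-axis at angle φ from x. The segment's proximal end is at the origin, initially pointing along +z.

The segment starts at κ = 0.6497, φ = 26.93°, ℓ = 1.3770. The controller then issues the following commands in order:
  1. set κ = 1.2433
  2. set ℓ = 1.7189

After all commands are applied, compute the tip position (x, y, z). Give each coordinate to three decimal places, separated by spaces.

1.102 0.560 0.679

initial: κ=0.6497, φ=26.93°, ℓ=1.3770
cmd 1: set κ=1.2433 → (κ,φ,ℓ)=(1.2433,26.93°,1.3770) → tip=(0.8180,0.4155,0.7963)
cmd 2: set ℓ=1.7189 → (κ,φ,ℓ)=(1.2433,26.93°,1.7189) → tip=(1.1018,0.5597,0.6787)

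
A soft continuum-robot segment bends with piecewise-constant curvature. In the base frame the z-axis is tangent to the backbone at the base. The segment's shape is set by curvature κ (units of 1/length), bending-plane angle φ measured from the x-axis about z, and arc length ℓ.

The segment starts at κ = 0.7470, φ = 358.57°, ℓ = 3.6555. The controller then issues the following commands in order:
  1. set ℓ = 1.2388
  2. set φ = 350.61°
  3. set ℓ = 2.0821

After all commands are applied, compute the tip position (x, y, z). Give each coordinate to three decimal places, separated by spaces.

1.300 -0.215 1.339

initial: κ=0.7470, φ=358.57°, ℓ=3.6555
cmd 1: set ℓ=1.2388 → (κ,φ,ℓ)=(0.7470,358.57°,1.2388) → tip=(0.5333,-0.0133,1.0694)
cmd 2: set φ=350.61° → (κ,φ,ℓ)=(0.7470,350.61°,1.2388) → tip=(0.5263,-0.0870,1.0694)
cmd 3: set ℓ=2.0821 → (κ,φ,ℓ)=(0.7470,350.61°,2.0821) → tip=(1.3003,-0.2150,1.3385)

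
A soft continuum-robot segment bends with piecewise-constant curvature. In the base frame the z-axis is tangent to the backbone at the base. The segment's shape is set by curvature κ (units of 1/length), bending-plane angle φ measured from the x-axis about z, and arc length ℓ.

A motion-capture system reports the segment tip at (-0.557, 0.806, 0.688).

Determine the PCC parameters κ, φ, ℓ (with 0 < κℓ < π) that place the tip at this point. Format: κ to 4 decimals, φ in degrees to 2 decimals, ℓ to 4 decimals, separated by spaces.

1.3672 124.65 1.4023

ρ = √(x²+y²) = √(-0.557² + 0.806²) = 0.97974
φ = atan2(y, x) mod 360° = atan2(0.806, -0.557) = 124.6471°
|p|² = ρ² + z² = 0.97974² + 0.688² = 1.43323
κ = 2ρ / |p|² = 2×0.97974 / 1.43323 = 1.36717
θ = 2·atan2(ρ, z) = 2·atan2(0.97974, 0.688) = 1.91715 rad
ℓ = θ/κ = 1.91715/1.36717 = 1.40227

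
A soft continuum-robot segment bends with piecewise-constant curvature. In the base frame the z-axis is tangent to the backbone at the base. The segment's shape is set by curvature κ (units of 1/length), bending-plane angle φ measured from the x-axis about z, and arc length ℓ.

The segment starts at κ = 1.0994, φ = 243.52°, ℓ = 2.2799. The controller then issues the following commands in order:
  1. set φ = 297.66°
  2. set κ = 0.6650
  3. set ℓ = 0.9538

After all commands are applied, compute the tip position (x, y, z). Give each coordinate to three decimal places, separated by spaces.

initial: κ=1.0994, φ=243.52°, ℓ=2.2799
cmd 1: set φ=297.66° → (κ,φ,ℓ)=(1.0994,297.66°,2.2799) → tip=(0.7622,-1.4542,0.5396)
cmd 2: set κ=0.6650 → (κ,φ,ℓ)=(0.6650,297.66°,2.2799) → tip=(0.6599,-1.2591,1.5015)
cmd 3: set ℓ=0.9538 → (κ,φ,ℓ)=(0.6650,297.66°,0.9538) → tip=(0.1358,-0.2591,0.8911)

0.136 -0.259 0.891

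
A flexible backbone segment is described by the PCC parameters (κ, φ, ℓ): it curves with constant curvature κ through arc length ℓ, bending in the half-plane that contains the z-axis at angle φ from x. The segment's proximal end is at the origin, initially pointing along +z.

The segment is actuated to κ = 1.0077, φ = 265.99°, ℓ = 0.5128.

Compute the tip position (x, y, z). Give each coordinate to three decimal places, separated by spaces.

θ = κ·ℓ = 1.0077 × 0.5128 = 0.51675 rad
ρ = (1 − cos θ)/κ = (1 − 0.86943)/1.0077 = 0.12957
z = sin θ / κ = 0.49406/1.0077 = 0.49028
x = ρ cos φ = 0.12957 × cos(265.99°) = -0.00906
y = ρ sin φ = 0.12957 × sin(265.99°) = -0.12925

-0.009 -0.129 0.490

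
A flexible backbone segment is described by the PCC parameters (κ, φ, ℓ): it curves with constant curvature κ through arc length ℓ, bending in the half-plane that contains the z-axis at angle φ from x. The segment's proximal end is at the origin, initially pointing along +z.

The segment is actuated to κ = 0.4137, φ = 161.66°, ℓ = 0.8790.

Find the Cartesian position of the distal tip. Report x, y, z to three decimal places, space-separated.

-0.150 0.050 0.860

θ = κ·ℓ = 0.4137 × 0.8790 = 0.36364 rad
ρ = (1 − cos θ)/κ = (1 − 0.93461)/0.4137 = 0.15807
z = sin θ / κ = 0.35568/0.4137 = 0.85976
x = ρ cos φ = 0.15807 × cos(161.66°) = -0.15004
y = ρ sin φ = 0.15807 × sin(161.66°) = 0.04974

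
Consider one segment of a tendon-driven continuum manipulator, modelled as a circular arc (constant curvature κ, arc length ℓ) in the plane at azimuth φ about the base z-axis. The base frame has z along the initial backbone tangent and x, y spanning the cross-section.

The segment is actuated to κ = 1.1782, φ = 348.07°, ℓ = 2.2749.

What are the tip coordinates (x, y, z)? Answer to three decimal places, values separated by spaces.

1.574 -0.333 0.378

θ = κ·ℓ = 1.1782 × 2.2749 = 2.68029 rad
ρ = (1 − cos θ)/κ = (1 − -0.89547)/1.1782 = 1.60879
z = sin θ / κ = 0.44512/1.1782 = 0.37779
x = ρ cos φ = 1.60879 × cos(348.07°) = 1.57404
y = ρ sin φ = 1.60879 × sin(348.07°) = -0.33256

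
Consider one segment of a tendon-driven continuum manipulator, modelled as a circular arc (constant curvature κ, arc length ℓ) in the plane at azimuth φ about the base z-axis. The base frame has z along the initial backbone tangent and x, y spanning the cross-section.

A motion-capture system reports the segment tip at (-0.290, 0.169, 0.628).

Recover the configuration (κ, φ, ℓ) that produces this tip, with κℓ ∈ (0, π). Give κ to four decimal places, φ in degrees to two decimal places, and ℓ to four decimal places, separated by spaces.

ρ = √(x²+y²) = √(-0.290² + 0.169²) = 0.33565
φ = atan2(y, x) mod 360° = atan2(0.169, -0.290) = 149.7681°
|p|² = ρ² + z² = 0.33565² + 0.628² = 0.50704
κ = 2ρ / |p|² = 2×0.33565 / 0.50704 = 1.32395
θ = 2·atan2(ρ, z) = 2·atan2(0.33565, 0.628) = 0.98169 rad
ℓ = θ/κ = 0.98169/1.32395 = 0.74149

1.3239 149.77 0.7415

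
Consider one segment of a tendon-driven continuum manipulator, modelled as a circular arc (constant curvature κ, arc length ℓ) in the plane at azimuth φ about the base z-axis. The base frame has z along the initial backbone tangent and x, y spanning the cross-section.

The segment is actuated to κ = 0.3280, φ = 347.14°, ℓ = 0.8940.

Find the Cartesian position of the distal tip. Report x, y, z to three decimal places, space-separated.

θ = κ·ℓ = 0.3280 × 0.8940 = 0.29323 rad
ρ = (1 − cos θ)/κ = (1 − 0.95731)/0.3280 = 0.13014
z = sin θ / κ = 0.28905/0.3280 = 0.88124
x = ρ cos φ = 0.13014 × cos(347.14°) = 0.12687
y = ρ sin φ = 0.13014 × sin(347.14°) = -0.02896

0.127 -0.029 0.881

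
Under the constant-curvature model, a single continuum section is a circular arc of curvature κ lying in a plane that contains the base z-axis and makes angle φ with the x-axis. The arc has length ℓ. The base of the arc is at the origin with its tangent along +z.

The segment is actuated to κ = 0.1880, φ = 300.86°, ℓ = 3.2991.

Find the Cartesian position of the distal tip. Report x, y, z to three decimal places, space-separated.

θ = κ·ℓ = 0.1880 × 3.2991 = 0.62023 rad
ρ = (1 − cos θ)/κ = (1 − 0.81374)/0.1880 = 0.99072
z = sin θ / κ = 0.58122/0.1880 = 3.09161
x = ρ cos φ = 0.99072 × cos(300.86°) = 0.50818
y = ρ sin φ = 0.99072 × sin(300.86°) = -0.85046

0.508 -0.850 3.092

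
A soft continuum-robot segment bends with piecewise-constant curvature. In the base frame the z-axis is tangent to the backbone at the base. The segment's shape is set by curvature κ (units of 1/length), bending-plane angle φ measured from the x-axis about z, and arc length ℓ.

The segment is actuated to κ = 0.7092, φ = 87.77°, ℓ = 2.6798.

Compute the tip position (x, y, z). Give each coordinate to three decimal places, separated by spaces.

θ = κ·ℓ = 0.7092 × 2.6798 = 1.90051 rad
ρ = (1 − cos θ)/κ = (1 − -0.32378)/0.7092 = 1.86658
z = sin θ / κ = 0.94613/0.7092 = 1.33409
x = ρ cos φ = 1.86658 × cos(87.77°) = 0.07263
y = ρ sin φ = 1.86658 × sin(87.77°) = 1.86516

0.073 1.865 1.334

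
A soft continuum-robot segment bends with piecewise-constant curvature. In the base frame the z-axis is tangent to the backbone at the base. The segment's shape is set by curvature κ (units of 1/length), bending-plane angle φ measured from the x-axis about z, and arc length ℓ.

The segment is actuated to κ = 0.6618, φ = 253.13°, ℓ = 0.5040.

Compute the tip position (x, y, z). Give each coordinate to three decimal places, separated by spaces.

-0.024 -0.080 0.495

θ = κ·ℓ = 0.6618 × 0.5040 = 0.33355 rad
ρ = (1 − cos θ)/κ = (1 − 0.94489)/0.6618 = 0.08328
z = sin θ / κ = 0.32740/0.6618 = 0.49471
x = ρ cos φ = 0.08328 × cos(253.13°) = -0.02417
y = ρ sin φ = 0.08328 × sin(253.13°) = -0.07969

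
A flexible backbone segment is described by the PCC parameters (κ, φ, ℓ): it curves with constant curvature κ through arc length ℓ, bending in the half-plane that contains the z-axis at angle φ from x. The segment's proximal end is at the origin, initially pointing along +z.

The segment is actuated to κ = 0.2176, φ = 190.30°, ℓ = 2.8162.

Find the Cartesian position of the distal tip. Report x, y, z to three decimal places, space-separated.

-0.823 -0.150 2.643

θ = κ·ℓ = 0.2176 × 2.8162 = 0.61281 rad
ρ = (1 − cos θ)/κ = (1 − 0.81804)/0.2176 = 0.83622
z = sin θ / κ = 0.57516/0.2176 = 2.64322
x = ρ cos φ = 0.83622 × cos(190.30°) = -0.82275
y = ρ sin φ = 0.83622 × sin(190.30°) = -0.14952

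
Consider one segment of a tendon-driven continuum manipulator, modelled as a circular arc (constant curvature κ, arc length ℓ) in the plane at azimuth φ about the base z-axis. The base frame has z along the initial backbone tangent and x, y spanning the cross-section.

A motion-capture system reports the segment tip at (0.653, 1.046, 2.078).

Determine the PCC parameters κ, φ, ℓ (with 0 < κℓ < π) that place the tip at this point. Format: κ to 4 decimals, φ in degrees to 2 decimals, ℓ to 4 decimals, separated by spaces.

ρ = √(x²+y²) = √(0.653² + 1.046²) = 1.23310
φ = atan2(y, x) mod 360° = atan2(1.046, 0.653) = 58.0242°
|p|² = ρ² + z² = 1.23310² + 2.078² = 5.83861
κ = 2ρ / |p|² = 2×1.23310 / 5.83861 = 0.42239
θ = 2·atan2(ρ, z) = 2·atan2(1.23310, 2.078) = 1.07111 rad
ℓ = θ/κ = 1.07111/0.42239 = 2.53582

0.4224 58.02 2.5358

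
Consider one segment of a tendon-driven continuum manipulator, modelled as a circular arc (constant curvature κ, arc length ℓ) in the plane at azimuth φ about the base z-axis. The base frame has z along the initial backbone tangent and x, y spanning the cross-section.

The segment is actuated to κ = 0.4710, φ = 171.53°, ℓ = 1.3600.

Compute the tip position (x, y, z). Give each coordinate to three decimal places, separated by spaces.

θ = κ·ℓ = 0.4710 × 1.3600 = 0.64056 rad
ρ = (1 − cos θ)/κ = (1 − 0.80176)/0.4710 = 0.42089
z = sin θ / κ = 0.59764/0.4710 = 1.26888
x = ρ cos φ = 0.42089 × cos(171.53°) = -0.41630
y = ρ sin φ = 0.42089 × sin(171.53°) = 0.06199

-0.416 0.062 1.269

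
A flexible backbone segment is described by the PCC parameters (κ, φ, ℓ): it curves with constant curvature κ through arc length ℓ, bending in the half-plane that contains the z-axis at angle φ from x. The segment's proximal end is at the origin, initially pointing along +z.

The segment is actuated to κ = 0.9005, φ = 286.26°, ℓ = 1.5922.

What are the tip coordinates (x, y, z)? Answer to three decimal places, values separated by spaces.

θ = κ·ℓ = 0.9005 × 1.5922 = 1.43378 rad
ρ = (1 − cos θ)/κ = (1 − 0.13659)/0.9005 = 0.95881
z = sin θ / κ = 0.99063/0.9005 = 1.10009
x = ρ cos φ = 0.95881 × cos(286.26°) = 0.26846
y = ρ sin φ = 0.95881 × sin(286.26°) = -0.92046

0.268 -0.920 1.100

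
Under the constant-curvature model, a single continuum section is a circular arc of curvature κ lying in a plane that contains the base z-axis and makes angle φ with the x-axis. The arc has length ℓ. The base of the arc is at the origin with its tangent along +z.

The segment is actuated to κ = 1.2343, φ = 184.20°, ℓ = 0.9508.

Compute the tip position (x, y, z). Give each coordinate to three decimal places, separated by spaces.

-0.495 -0.036 0.747

θ = κ·ℓ = 1.2343 × 0.9508 = 1.17357 rad
ρ = (1 − cos θ)/κ = (1 − 0.38686)/1.2343 = 0.49675
z = sin θ / κ = 0.92214/1.2343 = 0.74709
x = ρ cos φ = 0.49675 × cos(184.20°) = -0.49542
y = ρ sin φ = 0.49675 × sin(184.20°) = -0.03638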